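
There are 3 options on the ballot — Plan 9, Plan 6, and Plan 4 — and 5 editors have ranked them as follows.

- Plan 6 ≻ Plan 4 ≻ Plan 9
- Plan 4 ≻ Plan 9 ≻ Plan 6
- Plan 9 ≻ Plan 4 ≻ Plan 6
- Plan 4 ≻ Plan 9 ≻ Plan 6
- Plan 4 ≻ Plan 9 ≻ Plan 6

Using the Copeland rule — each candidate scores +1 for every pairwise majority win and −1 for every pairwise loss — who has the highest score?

Pairwise results:
  Plan 9 vs Plan 6: Plan 9 wins 4–1.
  Plan 9 vs Plan 4: Plan 4 wins 4–1.
  Plan 6 vs Plan 4: Plan 4 wins 4–1.
Copeland scores (wins − losses):
  Plan 9: 1 − 1 = 0
  Plan 6: 0 − 2 = -2
  Plan 4: 2 − 0 = 2
Plan 4 has the best Copeland score.

Plan 4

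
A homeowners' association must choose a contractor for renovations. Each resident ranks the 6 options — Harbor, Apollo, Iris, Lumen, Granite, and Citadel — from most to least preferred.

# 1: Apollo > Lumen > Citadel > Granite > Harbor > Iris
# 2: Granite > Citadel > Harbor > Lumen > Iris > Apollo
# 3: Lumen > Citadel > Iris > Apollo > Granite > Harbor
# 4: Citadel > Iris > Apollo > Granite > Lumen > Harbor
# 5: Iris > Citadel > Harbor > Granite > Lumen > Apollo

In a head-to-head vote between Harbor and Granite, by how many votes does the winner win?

3

Ballots ranking Harbor above Granite: 1.
Ballots ranking Granite above Harbor: 4.
Granite wins 4–1, a margin of 3.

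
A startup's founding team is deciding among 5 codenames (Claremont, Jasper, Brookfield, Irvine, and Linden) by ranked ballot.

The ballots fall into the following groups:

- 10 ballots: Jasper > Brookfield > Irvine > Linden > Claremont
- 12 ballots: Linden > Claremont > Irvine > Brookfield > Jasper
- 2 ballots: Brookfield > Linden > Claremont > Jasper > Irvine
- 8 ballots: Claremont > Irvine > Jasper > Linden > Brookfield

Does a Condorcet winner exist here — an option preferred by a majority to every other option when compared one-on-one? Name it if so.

Head-to-head results (32 voters total):
Claremont vs Jasper: Claremont wins 22–10.
Claremont vs Brookfield: Claremont wins 20–12.
Claremont vs Irvine: Claremont wins 22–10.
Claremont vs Linden: Linden wins 24–8.
Jasper vs Brookfield: Jasper wins 18–14.
Jasper vs Irvine: Irvine wins 20–12.
Jasper vs Linden: Jasper wins 18–14.
Brookfield vs Irvine: Irvine wins 20–12.
Brookfield vs Linden: Linden wins 20–12.
Irvine vs Linden: Irvine wins 18–14.
No candidate beats all others: Claremont beats Jasper beats Linden beats Claremont, a majority cycle.

There is no Condorcet winner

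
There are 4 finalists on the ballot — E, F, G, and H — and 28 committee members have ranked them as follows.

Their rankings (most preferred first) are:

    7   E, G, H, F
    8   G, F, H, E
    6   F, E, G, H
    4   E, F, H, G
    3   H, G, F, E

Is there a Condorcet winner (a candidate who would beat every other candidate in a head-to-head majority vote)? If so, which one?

There is no Condorcet winner

Head-to-head results (28 voters total):
E vs F: F wins 17–11.
E vs G: E wins 17–11.
E vs H: E wins 17–11.
F vs G: G wins 18–10.
F vs H: F wins 18–10.
G vs H: G wins 21–7.
No candidate beats all others: E beats G beats F beats E, a majority cycle.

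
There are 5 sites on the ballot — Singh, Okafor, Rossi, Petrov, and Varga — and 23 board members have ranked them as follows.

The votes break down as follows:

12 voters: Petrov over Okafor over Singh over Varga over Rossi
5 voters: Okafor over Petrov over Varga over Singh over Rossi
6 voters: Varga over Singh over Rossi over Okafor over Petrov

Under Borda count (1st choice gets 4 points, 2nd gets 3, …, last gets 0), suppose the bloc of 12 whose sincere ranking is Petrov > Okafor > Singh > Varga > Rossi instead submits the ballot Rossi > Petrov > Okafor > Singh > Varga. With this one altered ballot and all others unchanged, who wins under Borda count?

Rossi

Borda totals with the altered ballot: Singh 35, Okafor 50, Rossi 60, Petrov 51, Varga 34.
The switch changes the winner from Petrov to Rossi.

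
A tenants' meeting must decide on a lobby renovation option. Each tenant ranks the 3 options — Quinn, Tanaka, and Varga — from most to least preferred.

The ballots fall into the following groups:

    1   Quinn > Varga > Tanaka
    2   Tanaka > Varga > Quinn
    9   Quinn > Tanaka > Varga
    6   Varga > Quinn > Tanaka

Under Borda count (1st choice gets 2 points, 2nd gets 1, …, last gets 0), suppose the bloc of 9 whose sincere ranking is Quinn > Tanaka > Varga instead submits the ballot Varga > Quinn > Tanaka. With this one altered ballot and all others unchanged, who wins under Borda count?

Borda totals with the altered ballot: Quinn 17, Tanaka 4, Varga 33.
The switch changes the winner from Quinn to Varga.

Varga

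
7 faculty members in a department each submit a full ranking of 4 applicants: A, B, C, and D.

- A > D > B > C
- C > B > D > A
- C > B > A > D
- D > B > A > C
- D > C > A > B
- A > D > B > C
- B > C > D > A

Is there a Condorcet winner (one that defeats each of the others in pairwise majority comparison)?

Yes

Head-to-head results (7 voters total):
A vs B: B wins 4–3.
A vs C: C wins 4–3.
A vs D: D wins 4–3.
B vs C: B wins 4–3.
B vs D: D wins 4–3.
C vs D: D wins 4–3.
D beats each rival — A (4–3), B (4–3), C (4–3) — so D is the Condorcet winner.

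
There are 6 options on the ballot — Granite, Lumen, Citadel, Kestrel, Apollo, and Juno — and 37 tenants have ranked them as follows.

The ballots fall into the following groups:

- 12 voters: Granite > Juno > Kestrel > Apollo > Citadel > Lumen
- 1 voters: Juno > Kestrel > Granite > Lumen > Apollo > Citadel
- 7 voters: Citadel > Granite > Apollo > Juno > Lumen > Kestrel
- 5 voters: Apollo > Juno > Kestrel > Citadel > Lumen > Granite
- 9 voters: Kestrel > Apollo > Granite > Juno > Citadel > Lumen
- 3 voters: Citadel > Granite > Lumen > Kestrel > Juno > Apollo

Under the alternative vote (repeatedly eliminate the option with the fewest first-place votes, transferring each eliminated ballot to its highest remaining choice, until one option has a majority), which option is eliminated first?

Lumen

Round 1: Granite 12, Citadel 10, Kestrel 9, Apollo 5, Juno 1, Lumen 0. Lumen has the fewest and is eliminated.
Round 2: Granite 12, Citadel 10, Kestrel 9, Apollo 5, Juno 1. Juno has the fewest and is eliminated.
Round 3: Granite 12, Citadel 10, Kestrel 10, Apollo 5. Apollo has the fewest and is eliminated.
Round 4: Kestrel 15, Granite 12, Citadel 10. Citadel has the fewest and is eliminated.
Round 5: Granite 22, Kestrel 15. Granite has a majority.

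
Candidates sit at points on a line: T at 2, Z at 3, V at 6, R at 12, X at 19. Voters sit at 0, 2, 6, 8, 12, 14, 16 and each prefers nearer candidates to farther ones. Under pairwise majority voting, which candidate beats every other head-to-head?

With single-peaked preferences on a line, the Condorcet winner is the candidate closest to the median voter.
The median voter (position 8) is closest to V at 6.
Check: V vs T — voters closer to V: 5 of 7.

V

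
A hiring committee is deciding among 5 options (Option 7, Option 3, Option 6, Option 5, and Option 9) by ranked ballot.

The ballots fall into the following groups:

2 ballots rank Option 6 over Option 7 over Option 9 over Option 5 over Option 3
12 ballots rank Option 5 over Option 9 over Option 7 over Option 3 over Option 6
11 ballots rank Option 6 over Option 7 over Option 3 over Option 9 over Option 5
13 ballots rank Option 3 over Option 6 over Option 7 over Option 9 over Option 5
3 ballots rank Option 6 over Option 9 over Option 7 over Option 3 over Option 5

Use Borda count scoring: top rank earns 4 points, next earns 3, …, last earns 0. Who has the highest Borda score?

Option 6

Borda scores:
  Option 7: 2·3 + 12·2 + 11·3 + 13·2 + 3·2 = 95
  Option 3: 2·0 + 12·1 + 11·2 + 13·4 + 3·1 = 89
  Option 6: 2·4 + 12·0 + 11·4 + 13·3 + 3·4 = 103
  Option 5: 2·1 + 12·4 + 11·0 + 13·0 + 3·0 = 50
  Option 9: 2·2 + 12·3 + 11·1 + 13·1 + 3·3 = 73
Option 6 has the highest total.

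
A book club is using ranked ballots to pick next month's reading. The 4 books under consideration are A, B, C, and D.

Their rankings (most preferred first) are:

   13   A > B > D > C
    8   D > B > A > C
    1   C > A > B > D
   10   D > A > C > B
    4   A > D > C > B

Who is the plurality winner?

First-place vote totals:
  A: 17
  B: 0
  C: 1
  D: 18
D has the most first-place votes.

D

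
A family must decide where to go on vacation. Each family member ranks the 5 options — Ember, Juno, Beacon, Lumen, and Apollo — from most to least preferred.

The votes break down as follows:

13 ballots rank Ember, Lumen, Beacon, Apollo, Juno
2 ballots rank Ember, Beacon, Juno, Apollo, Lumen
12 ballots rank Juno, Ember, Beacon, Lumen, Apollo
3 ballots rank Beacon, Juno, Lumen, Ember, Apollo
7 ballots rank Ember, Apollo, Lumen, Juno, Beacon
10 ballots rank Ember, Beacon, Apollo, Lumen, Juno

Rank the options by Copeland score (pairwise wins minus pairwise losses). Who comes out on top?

Ember

Pairwise results:
  Ember vs Juno: Ember wins 32–15.
  Ember vs Beacon: Ember wins 44–3.
  Ember vs Lumen: Ember wins 44–3.
  Ember vs Apollo: Ember wins 47–0.
  Juno vs Beacon: Beacon wins 28–19.
  Juno vs Lumen: Lumen wins 30–17.
  Juno vs Apollo: Apollo wins 30–17.
  Beacon vs Lumen: Beacon wins 27–20.
  Beacon vs Apollo: Beacon wins 40–7.
  Lumen vs Apollo: Lumen wins 28–19.
Copeland scores (wins − losses):
  Ember: 4 − 0 = 4
  Juno: 0 − 4 = -4
  Beacon: 3 − 1 = 2
  Lumen: 2 − 2 = 0
  Apollo: 1 − 3 = -2
Ember has the best Copeland score.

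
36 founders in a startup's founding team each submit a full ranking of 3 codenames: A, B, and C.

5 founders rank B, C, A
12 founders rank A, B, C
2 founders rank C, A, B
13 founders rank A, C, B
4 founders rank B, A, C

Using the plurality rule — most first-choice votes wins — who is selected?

First-place vote totals:
  A: 25
  B: 9
  C: 2
A has the most first-place votes.

A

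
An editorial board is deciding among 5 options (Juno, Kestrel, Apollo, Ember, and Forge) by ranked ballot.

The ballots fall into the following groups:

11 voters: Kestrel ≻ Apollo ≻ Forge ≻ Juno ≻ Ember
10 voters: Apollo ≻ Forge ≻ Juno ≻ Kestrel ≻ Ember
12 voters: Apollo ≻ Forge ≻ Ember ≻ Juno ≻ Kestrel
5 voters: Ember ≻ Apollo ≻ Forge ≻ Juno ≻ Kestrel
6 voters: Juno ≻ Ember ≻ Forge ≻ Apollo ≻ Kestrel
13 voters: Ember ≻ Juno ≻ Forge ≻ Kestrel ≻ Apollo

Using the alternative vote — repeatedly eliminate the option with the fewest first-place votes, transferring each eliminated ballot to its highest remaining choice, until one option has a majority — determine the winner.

Apollo

Round 1: Apollo 22, Ember 18, Kestrel 11, Juno 6, Forge 0. Forge has the fewest and is eliminated.
Round 2: Apollo 22, Ember 18, Kestrel 11, Juno 6. Juno has the fewest and is eliminated.
Round 3: Ember 24, Apollo 22, Kestrel 11. Kestrel has the fewest and is eliminated.
Round 4: Apollo 33, Ember 24. Apollo has a majority.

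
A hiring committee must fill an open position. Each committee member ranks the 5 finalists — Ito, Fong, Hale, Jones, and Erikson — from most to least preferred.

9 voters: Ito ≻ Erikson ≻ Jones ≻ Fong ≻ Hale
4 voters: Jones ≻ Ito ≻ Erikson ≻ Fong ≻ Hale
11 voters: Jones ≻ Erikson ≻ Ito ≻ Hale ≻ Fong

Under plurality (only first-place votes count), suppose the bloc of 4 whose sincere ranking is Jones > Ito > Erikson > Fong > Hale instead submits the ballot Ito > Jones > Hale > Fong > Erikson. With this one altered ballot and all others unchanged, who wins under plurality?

First-place totals with the altered ballot: Ito 13, Fong 0, Hale 0, Jones 11, Erikson 0.
The switch changes the winner from Jones to Ito.

Ito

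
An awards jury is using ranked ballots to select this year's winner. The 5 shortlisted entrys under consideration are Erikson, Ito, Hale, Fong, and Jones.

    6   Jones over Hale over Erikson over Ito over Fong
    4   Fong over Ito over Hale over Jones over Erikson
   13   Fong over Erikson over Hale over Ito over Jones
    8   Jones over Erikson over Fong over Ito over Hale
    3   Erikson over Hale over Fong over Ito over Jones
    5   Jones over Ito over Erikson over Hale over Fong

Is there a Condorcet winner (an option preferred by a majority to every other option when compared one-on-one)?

Head-to-head results (39 voters total):
Erikson vs Ito: Erikson wins 30–9.
Erikson vs Hale: Erikson wins 29–10.
Erikson vs Fong: Erikson wins 22–17.
Erikson vs Jones: Jones wins 23–16.
Ito vs Hale: Hale wins 22–17.
Ito vs Fong: Fong wins 28–11.
Ito vs Jones: Ito wins 20–19.
Hale vs Fong: Fong wins 25–14.
Hale vs Jones: Hale wins 20–19.
Fong vs Jones: Fong wins 20–19.
No candidate beats all others: Erikson beats Ito beats Jones beats Erikson, a majority cycle.

No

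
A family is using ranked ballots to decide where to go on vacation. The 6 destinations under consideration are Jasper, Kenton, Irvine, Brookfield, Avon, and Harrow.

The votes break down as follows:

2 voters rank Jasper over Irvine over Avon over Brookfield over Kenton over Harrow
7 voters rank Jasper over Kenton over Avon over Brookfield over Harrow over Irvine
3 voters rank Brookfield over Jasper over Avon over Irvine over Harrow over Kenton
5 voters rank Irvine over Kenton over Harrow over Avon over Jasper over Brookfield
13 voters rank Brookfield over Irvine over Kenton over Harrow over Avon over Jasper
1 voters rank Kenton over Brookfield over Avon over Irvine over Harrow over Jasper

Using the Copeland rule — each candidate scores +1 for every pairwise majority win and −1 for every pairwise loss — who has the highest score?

Pairwise results:
  Jasper vs Kenton: Kenton wins 19–12.
  Jasper vs Irvine: Irvine wins 19–12.
  Jasper vs Brookfield: Brookfield wins 17–14.
  Jasper vs Avon: Avon wins 19–12.
  Jasper vs Harrow: Harrow wins 19–12.
  Kenton vs Irvine: Irvine wins 23–8.
  Kenton vs Brookfield: Brookfield wins 18–13.
  Kenton vs Avon: Kenton wins 26–5.
  Kenton vs Harrow: Kenton wins 28–3.
  Irvine vs Brookfield: Brookfield wins 24–7.
  Irvine vs Avon: Irvine wins 20–11.
  Irvine vs Harrow: Irvine wins 24–7.
  Brookfield vs Avon: Brookfield wins 17–14.
  Brookfield vs Harrow: Brookfield wins 26–5.
  Avon vs Harrow: Harrow wins 18–13.
Copeland scores (wins − losses):
  Jasper: 0 − 5 = -5
  Kenton: 3 − 2 = 1
  Irvine: 4 − 1 = 3
  Brookfield: 5 − 0 = 5
  Avon: 1 − 4 = -3
  Harrow: 2 − 3 = -1
Brookfield has the best Copeland score.

Brookfield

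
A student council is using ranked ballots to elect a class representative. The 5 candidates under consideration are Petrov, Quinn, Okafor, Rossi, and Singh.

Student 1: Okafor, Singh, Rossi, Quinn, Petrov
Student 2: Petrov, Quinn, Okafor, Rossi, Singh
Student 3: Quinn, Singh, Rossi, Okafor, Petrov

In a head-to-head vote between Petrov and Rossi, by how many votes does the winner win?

1

Ballots ranking Petrov above Rossi: 1.
Ballots ranking Rossi above Petrov: 2.
Rossi wins 2–1, a margin of 1.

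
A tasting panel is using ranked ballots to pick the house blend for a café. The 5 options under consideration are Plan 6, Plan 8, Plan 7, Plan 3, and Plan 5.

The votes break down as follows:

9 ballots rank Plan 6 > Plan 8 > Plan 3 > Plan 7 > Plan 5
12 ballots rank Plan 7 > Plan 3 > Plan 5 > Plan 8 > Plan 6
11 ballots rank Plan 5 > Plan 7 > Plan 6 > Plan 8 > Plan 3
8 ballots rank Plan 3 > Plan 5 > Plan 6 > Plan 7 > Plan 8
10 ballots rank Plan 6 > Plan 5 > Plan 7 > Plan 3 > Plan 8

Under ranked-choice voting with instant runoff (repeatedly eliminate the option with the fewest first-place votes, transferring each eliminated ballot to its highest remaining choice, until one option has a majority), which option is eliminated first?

Round 1: Plan 6 19, Plan 7 12, Plan 5 11, Plan 3 8, Plan 8 0. Plan 8 has the fewest and is eliminated.
Round 2: Plan 6 19, Plan 7 12, Plan 5 11, Plan 3 8. Plan 3 has the fewest and is eliminated.
Round 3: Plan 6 19, Plan 5 19, Plan 7 12. Plan 7 has the fewest and is eliminated.
Round 4: Plan 5 31, Plan 6 19. Plan 5 has a majority.

Plan 8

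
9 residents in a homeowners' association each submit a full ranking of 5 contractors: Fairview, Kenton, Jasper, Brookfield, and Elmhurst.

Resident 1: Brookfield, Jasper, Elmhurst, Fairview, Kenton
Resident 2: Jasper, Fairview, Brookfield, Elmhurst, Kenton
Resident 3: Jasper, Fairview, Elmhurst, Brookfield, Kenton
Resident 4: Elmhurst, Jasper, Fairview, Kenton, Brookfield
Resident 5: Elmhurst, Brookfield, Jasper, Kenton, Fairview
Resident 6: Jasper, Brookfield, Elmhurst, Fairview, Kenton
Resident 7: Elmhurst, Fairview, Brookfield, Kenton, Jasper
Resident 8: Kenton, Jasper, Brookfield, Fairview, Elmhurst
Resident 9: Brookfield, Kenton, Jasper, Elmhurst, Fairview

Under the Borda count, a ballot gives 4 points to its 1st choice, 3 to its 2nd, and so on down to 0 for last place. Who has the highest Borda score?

Jasper

Borda scores:
  Fairview: 1 + 3 + 3 + 2 + 0 + 1 + 3 + 1 + 0 = 14
  Kenton: 0 + 0 + 0 + 1 + 1 + 0 + 1 + 4 + 3 = 10
  Jasper: 3 + 4 + 4 + 3 + 2 + 4 + 0 + 3 + 2 = 25
  Brookfield: 4 + 2 + 1 + 0 + 3 + 3 + 2 + 2 + 4 = 21
  Elmhurst: 2 + 1 + 2 + 4 + 4 + 2 + 4 + 0 + 1 = 20
Jasper has the highest total.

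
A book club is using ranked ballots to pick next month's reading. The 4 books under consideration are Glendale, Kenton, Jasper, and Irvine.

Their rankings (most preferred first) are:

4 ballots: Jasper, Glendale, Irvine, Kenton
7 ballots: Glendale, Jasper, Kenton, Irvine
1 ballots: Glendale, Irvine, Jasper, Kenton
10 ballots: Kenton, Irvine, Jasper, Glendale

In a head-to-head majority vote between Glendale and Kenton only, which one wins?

Ballots ranking Glendale above Kenton: 4+7+1 = 12.
Ballots ranking Kenton above Glendale: 10.
Glendale wins the head-to-head, 12–10.

Glendale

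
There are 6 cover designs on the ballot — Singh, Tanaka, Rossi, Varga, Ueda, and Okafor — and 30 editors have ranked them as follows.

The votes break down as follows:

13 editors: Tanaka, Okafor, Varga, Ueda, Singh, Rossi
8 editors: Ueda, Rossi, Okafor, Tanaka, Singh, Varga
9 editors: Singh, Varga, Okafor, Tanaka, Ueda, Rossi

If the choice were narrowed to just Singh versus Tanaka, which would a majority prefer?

Ballots ranking Singh above Tanaka: 9.
Ballots ranking Tanaka above Singh: 13+8 = 21.
Tanaka wins the head-to-head, 21–9.

Tanaka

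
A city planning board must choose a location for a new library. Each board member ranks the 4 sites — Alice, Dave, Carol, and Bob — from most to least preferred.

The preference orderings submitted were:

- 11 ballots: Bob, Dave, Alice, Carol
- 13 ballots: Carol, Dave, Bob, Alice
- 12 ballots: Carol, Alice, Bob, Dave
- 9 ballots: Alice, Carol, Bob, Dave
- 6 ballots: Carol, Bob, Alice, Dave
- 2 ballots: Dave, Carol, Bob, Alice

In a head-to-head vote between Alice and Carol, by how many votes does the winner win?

Ballots ranking Alice above Carol: 11+9 = 20.
Ballots ranking Carol above Alice: 13+12+6+2 = 33.
Carol wins 33–20, a margin of 13.

13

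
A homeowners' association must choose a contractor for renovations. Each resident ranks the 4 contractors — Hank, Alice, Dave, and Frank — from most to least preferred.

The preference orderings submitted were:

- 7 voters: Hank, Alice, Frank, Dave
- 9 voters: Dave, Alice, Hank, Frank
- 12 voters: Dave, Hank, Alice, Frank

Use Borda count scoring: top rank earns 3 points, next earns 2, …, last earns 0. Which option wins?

Dave

Borda scores:
  Hank: 7·3 + 9·1 + 12·2 = 54
  Alice: 7·2 + 9·2 + 12·1 = 44
  Dave: 7·0 + 9·3 + 12·3 = 63
  Frank: 7·1 + 9·0 + 12·0 = 7
Dave has the highest total.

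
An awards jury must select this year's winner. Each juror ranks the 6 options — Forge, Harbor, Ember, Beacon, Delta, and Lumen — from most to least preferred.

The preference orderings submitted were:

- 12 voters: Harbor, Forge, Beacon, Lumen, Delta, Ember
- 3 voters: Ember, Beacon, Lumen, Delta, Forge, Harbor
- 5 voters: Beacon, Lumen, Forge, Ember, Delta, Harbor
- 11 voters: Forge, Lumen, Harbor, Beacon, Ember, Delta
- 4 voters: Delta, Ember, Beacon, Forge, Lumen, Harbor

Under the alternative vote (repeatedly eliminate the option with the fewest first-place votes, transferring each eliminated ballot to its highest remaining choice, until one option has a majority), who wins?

Harbor

Round 1: Harbor 12, Forge 11, Beacon 5, Delta 4, Ember 3, Lumen 0. Lumen has the fewest and is eliminated.
Round 2: Harbor 12, Forge 11, Beacon 5, Delta 4, Ember 3. Ember has the fewest and is eliminated.
Round 3: Harbor 12, Forge 11, Beacon 8, Delta 4. Delta has the fewest and is eliminated.
Round 4: Harbor 12, Beacon 12, Forge 11. Forge has the fewest and is eliminated.
Round 5: Harbor 23, Beacon 12. Harbor has a majority.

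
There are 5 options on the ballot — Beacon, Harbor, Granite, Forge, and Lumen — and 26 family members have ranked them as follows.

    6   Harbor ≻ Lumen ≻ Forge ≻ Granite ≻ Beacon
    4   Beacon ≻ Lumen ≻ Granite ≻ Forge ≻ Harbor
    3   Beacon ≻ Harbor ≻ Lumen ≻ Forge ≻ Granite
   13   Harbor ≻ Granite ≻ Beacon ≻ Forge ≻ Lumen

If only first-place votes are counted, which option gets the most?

Harbor

First-place vote totals:
  Beacon: 7
  Harbor: 19
  Granite: 0
  Forge: 0
  Lumen: 0
Harbor has the most first-place votes.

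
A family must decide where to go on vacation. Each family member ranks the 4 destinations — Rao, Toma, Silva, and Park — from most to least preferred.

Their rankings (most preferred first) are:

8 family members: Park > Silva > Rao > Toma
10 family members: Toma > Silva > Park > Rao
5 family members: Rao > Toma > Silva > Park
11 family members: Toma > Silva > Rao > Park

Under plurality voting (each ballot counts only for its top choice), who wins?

First-place vote totals:
  Rao: 5
  Toma: 21
  Silva: 0
  Park: 8
Toma has the most first-place votes.

Toma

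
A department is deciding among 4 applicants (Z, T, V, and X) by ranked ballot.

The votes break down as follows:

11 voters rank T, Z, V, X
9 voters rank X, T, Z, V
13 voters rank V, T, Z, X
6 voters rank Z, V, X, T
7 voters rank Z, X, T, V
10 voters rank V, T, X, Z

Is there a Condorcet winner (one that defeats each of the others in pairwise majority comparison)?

No

Head-to-head results (56 voters total):
Z vs T: T wins 43–13.
Z vs V: Z wins 33–23.
Z vs X: Z wins 37–19.
T vs V: V wins 29–27.
T vs X: T wins 34–22.
V vs X: V wins 40–16.
No candidate beats all others: Z beats V beats T beats Z, a majority cycle.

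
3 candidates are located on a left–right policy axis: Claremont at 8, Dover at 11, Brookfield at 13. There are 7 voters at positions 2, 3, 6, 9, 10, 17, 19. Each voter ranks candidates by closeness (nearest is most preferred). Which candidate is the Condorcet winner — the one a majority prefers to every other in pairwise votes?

With single-peaked preferences on a line, the Condorcet winner is the candidate closest to the median voter.
The median voter (position 9) is closest to Claremont at 8.
Check: Claremont vs Brookfield — voters closer to Claremont: 5 of 7.

Claremont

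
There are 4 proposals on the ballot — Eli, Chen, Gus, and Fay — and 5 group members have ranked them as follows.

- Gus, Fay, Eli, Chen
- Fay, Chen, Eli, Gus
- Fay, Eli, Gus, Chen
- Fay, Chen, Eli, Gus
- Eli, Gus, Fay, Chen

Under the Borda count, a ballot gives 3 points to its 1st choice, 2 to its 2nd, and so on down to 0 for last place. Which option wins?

Fay

Borda scores:
  Eli: 1 + 1 + 2 + 1 + 3 = 8
  Chen: 0 + 2 + 0 + 2 + 0 = 4
  Gus: 3 + 0 + 1 + 0 + 2 = 6
  Fay: 2 + 3 + 3 + 3 + 1 = 12
Fay has the highest total.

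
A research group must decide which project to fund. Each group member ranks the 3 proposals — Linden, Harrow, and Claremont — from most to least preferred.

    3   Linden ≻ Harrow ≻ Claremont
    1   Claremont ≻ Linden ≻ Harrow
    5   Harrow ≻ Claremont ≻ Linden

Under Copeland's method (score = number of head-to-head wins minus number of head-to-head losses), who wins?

Harrow

Pairwise results:
  Linden vs Harrow: Harrow wins 5–4.
  Linden vs Claremont: Claremont wins 6–3.
  Harrow vs Claremont: Harrow wins 8–1.
Copeland scores (wins − losses):
  Linden: 0 − 2 = -2
  Harrow: 2 − 0 = 2
  Claremont: 1 − 1 = 0
Harrow has the best Copeland score.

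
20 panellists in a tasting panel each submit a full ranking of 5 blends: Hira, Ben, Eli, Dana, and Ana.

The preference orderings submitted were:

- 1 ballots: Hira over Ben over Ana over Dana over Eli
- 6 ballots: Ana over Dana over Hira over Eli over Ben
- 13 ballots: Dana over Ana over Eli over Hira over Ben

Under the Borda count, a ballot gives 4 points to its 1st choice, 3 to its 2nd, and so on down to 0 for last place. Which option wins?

Borda scores:
  Hira: 4 + 6·2 + 13·1 = 29
  Ben: 3 + 6·0 + 13·0 = 3
  Eli: 0 + 6·1 + 13·2 = 32
  Dana: 1 + 6·3 + 13·4 = 71
  Ana: 2 + 6·4 + 13·3 = 65
Dana has the highest total.

Dana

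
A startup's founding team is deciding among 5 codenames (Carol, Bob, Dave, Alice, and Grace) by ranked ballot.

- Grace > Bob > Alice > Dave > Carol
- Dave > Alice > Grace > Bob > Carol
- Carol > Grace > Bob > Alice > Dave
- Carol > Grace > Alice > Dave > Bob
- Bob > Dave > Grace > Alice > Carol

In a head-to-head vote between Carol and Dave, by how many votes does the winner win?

Ballots ranking Carol above Dave: 2.
Ballots ranking Dave above Carol: 3.
Dave wins 3–2, a margin of 1.

1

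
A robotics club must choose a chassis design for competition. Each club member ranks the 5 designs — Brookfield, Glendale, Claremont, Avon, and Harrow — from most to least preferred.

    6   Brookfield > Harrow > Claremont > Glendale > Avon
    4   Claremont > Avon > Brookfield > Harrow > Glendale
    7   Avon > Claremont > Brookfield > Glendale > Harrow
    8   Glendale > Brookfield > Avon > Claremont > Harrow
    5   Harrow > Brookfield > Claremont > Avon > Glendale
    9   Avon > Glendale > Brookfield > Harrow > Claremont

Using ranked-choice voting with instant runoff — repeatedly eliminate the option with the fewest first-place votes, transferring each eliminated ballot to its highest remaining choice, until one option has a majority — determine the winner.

Avon

Round 1: Avon 16, Glendale 8, Brookfield 6, Harrow 5, Claremont 4. Claremont has the fewest and is eliminated.
Round 2: Avon 20, Glendale 8, Brookfield 6, Harrow 5. Avon has a majority.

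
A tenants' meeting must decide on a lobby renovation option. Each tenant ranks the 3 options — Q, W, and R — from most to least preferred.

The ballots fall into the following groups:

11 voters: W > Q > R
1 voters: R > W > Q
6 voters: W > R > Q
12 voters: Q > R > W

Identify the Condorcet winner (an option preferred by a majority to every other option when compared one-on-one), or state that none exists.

W

Head-to-head results (30 voters total):
Q vs W: W wins 18–12.
Q vs R: Q wins 23–7.
W vs R: W wins 17–13.
W beats each rival — Q (18–12), R (17–13) — so W is the Condorcet winner.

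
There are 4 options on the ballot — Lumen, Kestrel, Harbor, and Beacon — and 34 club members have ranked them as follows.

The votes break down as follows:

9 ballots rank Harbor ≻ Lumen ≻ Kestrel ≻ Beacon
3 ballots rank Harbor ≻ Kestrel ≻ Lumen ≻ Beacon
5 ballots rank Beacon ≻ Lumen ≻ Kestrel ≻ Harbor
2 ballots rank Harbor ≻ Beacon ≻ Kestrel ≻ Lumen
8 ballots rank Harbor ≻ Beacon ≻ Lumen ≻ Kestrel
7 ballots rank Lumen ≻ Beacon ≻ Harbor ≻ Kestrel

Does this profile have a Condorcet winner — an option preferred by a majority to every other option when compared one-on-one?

Yes

Head-to-head results (34 voters total):
Lumen vs Kestrel: Lumen wins 29–5.
Lumen vs Harbor: Harbor wins 22–12.
Lumen vs Beacon: Lumen wins 19–15.
Kestrel vs Harbor: Harbor wins 29–5.
Kestrel vs Beacon: Beacon wins 22–12.
Harbor vs Beacon: Harbor wins 22–12.
Harbor beats each rival — Lumen (22–12), Kestrel (29–5), Beacon (22–12) — so Harbor is the Condorcet winner.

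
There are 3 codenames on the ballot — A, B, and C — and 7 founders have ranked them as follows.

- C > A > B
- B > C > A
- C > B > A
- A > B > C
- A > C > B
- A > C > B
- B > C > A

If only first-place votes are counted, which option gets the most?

A

First-place vote totals:
  A: 3
  B: 2
  C: 2
A has the most first-place votes.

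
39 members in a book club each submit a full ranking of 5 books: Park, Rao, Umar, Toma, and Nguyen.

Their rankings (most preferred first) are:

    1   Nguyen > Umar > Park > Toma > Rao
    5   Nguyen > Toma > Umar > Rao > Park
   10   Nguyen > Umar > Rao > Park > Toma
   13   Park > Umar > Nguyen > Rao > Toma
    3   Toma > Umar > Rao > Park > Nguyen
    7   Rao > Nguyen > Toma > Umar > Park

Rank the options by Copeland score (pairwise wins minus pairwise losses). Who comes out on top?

Pairwise results:
  Park vs Rao: Rao wins 25–14.
  Park vs Umar: Umar wins 26–13.
  Park vs Toma: Park wins 24–15.
  Park vs Nguyen: Nguyen wins 23–16.
  Rao vs Umar: Umar wins 32–7.
  Rao vs Toma: Rao wins 30–9.
  Rao vs Nguyen: Nguyen wins 29–10.
  Umar vs Toma: Umar wins 24–15.
  Umar vs Nguyen: Nguyen wins 23–16.
  Toma vs Nguyen: Nguyen wins 36–3.
Copeland scores (wins − losses):
  Park: 1 − 3 = -2
  Rao: 2 − 2 = 0
  Umar: 3 − 1 = 2
  Toma: 0 − 4 = -4
  Nguyen: 4 − 0 = 4
Nguyen has the best Copeland score.

Nguyen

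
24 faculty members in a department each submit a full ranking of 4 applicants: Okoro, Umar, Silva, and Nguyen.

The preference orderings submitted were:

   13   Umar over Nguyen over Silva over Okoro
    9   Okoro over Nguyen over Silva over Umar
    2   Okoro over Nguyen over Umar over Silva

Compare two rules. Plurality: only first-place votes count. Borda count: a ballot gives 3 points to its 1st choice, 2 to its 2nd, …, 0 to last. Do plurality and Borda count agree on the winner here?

Plurality first-place counts: Okoro 11, Umar 13, Silva 0, Nguyen 0 → Umar.
Borda totals: Okoro 33, Umar 41, Silva 22, Nguyen 48 → Nguyen.
The two rules disagree: plurality picks Umar, Borda picks Nguyen.

No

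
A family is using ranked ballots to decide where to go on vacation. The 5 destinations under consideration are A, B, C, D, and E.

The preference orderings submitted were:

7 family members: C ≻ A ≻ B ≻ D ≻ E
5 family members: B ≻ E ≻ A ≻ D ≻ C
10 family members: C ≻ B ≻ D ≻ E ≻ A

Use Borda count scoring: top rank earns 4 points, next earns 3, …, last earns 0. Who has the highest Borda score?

C

Borda scores:
  A: 7·3 + 5·2 + 10·0 = 31
  B: 7·2 + 5·4 + 10·3 = 64
  C: 7·4 + 5·0 + 10·4 = 68
  D: 7·1 + 5·1 + 10·2 = 32
  E: 7·0 + 5·3 + 10·1 = 25
C has the highest total.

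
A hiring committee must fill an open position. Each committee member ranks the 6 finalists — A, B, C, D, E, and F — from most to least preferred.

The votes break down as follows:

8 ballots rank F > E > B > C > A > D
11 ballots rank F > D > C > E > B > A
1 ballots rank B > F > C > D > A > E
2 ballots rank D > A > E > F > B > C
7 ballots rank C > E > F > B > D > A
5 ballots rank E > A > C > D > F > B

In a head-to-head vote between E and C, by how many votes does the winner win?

Ballots ranking E above C: 8+2+5 = 15.
Ballots ranking C above E: 11+1+7 = 19.
C wins 19–15, a margin of 4.

4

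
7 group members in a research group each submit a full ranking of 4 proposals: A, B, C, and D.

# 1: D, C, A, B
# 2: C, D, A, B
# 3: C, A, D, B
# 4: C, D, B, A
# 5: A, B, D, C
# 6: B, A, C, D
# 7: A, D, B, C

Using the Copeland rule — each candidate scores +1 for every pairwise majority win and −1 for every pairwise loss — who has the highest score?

C

Pairwise results:
  A vs B: A wins 5–2.
  A vs C: C wins 4–3.
  A vs D: A wins 4–3.
  B vs C: C wins 4–3.
  B vs D: D wins 5–2.
  C vs D: C wins 4–3.
Copeland scores (wins − losses):
  A: 2 − 1 = 1
  B: 0 − 3 = -3
  C: 3 − 0 = 3
  D: 1 − 2 = -1
C has the best Copeland score.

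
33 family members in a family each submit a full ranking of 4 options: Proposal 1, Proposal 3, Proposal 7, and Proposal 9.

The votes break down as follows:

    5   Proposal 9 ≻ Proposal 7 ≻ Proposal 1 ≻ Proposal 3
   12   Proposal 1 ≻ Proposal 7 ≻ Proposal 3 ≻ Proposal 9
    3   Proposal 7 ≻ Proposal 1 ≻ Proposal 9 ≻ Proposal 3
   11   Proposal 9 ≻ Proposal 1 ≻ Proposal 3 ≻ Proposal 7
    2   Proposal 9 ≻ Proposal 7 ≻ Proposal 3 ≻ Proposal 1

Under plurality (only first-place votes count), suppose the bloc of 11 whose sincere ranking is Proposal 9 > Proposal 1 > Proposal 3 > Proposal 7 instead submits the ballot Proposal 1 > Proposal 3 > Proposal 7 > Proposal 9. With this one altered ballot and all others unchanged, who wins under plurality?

First-place totals with the altered ballot: Proposal 1 23, Proposal 3 0, Proposal 7 3, Proposal 9 7.
The switch changes the winner from Proposal 9 to Proposal 1.

Proposal 1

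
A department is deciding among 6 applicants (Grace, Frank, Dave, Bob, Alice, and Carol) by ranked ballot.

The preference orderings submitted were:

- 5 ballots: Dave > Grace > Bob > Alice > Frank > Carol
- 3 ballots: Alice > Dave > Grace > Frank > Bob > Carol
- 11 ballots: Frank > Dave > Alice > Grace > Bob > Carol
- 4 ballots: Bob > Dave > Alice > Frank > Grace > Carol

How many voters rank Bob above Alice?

9

Ballots ranking Bob above Alice: 5+4 = 9.
Ballots ranking Alice above Bob: 3+11 = 14.
So 9 of 23 voters prefer Bob to Alice.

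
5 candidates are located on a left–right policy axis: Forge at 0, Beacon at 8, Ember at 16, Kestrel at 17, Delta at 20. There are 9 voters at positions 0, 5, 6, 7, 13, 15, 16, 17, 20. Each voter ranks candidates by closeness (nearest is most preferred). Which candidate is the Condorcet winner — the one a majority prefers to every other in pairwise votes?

Ember

With single-peaked preferences on a line, the Condorcet winner is the candidate closest to the median voter.
The median voter (position 13) is closest to Ember at 16.
Check: Ember vs Kestrel — voters closer to Ember: 7 of 9.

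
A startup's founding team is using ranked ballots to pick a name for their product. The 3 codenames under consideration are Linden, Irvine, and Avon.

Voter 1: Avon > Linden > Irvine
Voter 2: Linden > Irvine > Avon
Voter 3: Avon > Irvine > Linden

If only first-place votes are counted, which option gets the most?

First-place vote totals:
  Linden: 1
  Irvine: 0
  Avon: 2
Avon has the most first-place votes.

Avon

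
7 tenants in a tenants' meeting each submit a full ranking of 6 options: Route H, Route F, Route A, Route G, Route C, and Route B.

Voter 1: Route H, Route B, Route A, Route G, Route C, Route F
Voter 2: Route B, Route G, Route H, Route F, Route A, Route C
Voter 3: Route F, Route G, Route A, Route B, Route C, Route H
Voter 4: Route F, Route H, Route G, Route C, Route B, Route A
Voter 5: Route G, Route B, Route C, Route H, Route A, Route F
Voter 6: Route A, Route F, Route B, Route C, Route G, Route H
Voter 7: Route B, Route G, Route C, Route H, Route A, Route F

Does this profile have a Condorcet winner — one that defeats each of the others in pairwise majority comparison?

Yes

Head-to-head results (7 voters total):
Route H vs Route F: Route H wins 4–3.
Route H vs Route A: Route H wins 5–2.
Route H vs Route G: Route G wins 5–2.
Route H vs Route C: Route C wins 4–3.
Route H vs Route B: Route B wins 5–2.
Route F vs Route A: Route A wins 4–3.
Route F vs Route G: Route G wins 4–3.
Route F vs Route C: Route F wins 4–3.
Route F vs Route B: Route B wins 4–3.
Route A vs Route G: Route G wins 5–2.
Route A vs Route C: Route A wins 4–3.
Route A vs Route B: Route B wins 5–2.
Route G vs Route C: Route G wins 6–1.
Route G vs Route B: Route B wins 4–3.
Route C vs Route B: Route B wins 6–1.
Route B beats each rival — Route H (5–2), Route F (4–3), Route A (5–2), Route G (4–3), Route C (6–1) — so Route B is the Condorcet winner.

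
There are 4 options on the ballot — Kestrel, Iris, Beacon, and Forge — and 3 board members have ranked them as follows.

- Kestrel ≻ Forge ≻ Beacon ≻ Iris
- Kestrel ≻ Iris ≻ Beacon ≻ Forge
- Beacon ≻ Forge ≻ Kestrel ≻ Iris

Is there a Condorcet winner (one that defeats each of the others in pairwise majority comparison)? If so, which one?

Head-to-head results (3 voters total):
Kestrel vs Iris: Kestrel wins 3–0.
Kestrel vs Beacon: Kestrel wins 2–1.
Kestrel vs Forge: Kestrel wins 2–1.
Iris vs Beacon: Beacon wins 2–1.
Iris vs Forge: Forge wins 2–1.
Beacon vs Forge: Beacon wins 2–1.
Kestrel beats each rival — Iris (3–0), Beacon (2–1), Forge (2–1) — so Kestrel is the Condorcet winner.

Kestrel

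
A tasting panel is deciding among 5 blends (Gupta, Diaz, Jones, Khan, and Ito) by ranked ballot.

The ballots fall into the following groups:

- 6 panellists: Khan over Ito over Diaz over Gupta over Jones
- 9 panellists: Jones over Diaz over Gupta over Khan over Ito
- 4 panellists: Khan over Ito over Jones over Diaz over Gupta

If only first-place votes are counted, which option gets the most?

First-place vote totals:
  Gupta: 0
  Diaz: 0
  Jones: 9
  Khan: 10
  Ito: 0
Khan has the most first-place votes.

Khan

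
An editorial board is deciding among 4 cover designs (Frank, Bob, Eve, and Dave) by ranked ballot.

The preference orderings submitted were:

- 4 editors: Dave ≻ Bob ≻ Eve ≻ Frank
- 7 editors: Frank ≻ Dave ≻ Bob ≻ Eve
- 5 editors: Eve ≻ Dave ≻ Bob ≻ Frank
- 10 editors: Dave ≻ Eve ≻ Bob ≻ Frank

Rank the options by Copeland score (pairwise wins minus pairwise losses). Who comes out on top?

Dave

Pairwise results:
  Frank vs Bob: Bob wins 19–7.
  Frank vs Eve: Eve wins 19–7.
  Frank vs Dave: Dave wins 19–7.
  Bob vs Eve: Eve wins 15–11.
  Bob vs Dave: Dave wins 26–0.
  Eve vs Dave: Dave wins 21–5.
Copeland scores (wins − losses):
  Frank: 0 − 3 = -3
  Bob: 1 − 2 = -1
  Eve: 2 − 1 = 1
  Dave: 3 − 0 = 3
Dave has the best Copeland score.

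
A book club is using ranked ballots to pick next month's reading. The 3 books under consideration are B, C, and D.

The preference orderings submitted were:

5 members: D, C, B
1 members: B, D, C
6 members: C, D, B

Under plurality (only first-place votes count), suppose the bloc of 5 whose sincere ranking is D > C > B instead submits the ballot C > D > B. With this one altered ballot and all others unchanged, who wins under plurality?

C

First-place totals with the altered ballot: B 1, C 11, D 0.
The winner is unchanged: still C.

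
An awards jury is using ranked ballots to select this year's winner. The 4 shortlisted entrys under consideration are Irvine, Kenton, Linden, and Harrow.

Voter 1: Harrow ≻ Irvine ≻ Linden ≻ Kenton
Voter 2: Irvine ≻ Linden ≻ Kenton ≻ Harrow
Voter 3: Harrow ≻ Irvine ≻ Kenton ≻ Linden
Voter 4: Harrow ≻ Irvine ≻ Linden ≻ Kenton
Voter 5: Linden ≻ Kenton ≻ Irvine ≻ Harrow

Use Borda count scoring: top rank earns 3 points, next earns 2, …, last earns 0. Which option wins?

Borda scores:
  Irvine: 2 + 3 + 2 + 2 + 1 = 10
  Kenton: 0 + 1 + 1 + 0 + 2 = 4
  Linden: 1 + 2 + 0 + 1 + 3 = 7
  Harrow: 3 + 0 + 3 + 3 + 0 = 9
Irvine has the highest total.

Irvine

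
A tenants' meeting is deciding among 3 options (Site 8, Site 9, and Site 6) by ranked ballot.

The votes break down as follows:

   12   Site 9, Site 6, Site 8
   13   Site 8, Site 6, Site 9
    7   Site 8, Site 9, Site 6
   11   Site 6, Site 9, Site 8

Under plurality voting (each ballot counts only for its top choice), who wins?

First-place vote totals:
  Site 8: 20
  Site 9: 12
  Site 6: 11
Site 8 has the most first-place votes.

Site 8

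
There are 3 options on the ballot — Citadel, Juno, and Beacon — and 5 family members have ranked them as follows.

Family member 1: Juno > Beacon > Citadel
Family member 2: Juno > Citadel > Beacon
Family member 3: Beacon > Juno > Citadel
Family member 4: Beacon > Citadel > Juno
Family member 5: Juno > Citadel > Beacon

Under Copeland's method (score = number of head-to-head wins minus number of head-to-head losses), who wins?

Pairwise results:
  Citadel vs Juno: Juno wins 4–1.
  Citadel vs Beacon: Beacon wins 3–2.
  Juno vs Beacon: Juno wins 3–2.
Copeland scores (wins − losses):
  Citadel: 0 − 2 = -2
  Juno: 2 − 0 = 2
  Beacon: 1 − 1 = 0
Juno has the best Copeland score.

Juno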